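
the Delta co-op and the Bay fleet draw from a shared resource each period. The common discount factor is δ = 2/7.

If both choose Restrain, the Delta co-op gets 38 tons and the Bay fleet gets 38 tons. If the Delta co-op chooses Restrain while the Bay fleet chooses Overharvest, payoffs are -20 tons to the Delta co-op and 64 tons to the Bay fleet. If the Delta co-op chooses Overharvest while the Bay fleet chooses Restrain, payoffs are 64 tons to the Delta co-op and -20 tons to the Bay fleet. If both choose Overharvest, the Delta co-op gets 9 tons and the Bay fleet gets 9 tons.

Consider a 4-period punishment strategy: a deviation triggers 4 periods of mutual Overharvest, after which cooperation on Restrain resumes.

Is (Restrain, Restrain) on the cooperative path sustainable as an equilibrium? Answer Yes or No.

No

IC: δ+…+δ^4 ≥ (64−38)/(38−9) = 26/29.
At δ = 2/7: partial sum = 0.3973 < 0.8966. Cooperation not sustainable.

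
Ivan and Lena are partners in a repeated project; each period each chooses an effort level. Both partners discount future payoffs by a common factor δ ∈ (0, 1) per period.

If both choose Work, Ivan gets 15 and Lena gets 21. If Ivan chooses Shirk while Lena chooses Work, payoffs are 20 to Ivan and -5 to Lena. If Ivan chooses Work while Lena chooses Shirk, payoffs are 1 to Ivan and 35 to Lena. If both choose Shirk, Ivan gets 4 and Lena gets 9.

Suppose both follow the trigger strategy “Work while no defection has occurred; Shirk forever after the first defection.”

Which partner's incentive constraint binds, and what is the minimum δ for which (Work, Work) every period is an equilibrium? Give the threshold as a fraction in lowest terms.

Lena; δ ≥ 7/13

For Ivan: deviation gain 20−15 = 5, per-period punishment loss 15−4 = 11. IC gives δ ≥ 5/16.
For Lena: gain 14, loss 12 per period, so δ ≥ 14/26 = 7/13.
The tighter constraint is Lena's, so cooperation needs δ ≥ 7/13.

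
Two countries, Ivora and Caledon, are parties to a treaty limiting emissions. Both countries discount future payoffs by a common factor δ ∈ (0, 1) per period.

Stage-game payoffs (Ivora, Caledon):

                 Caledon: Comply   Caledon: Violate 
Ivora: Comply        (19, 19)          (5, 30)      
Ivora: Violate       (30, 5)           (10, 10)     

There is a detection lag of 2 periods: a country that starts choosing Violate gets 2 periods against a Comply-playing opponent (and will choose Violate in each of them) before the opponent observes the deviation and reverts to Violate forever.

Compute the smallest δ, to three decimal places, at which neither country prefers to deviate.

The best deviation is to choose Violate for all 2 undetected periods, earning 30 each, then 10 forever once detected.
Deviation value: 30(1−δ^2)/(1−δ) + 10δ^2/(1−δ); cooperation value: 19/(1−δ).
IC: 19 ≥ 30(1−δ^2) + 10δ^2 = 30 − 20δ^2.
So δ^2 ≥ 11/20, giving δ ≥ (11/20)^(1/2) ≈ 0.742.

0.742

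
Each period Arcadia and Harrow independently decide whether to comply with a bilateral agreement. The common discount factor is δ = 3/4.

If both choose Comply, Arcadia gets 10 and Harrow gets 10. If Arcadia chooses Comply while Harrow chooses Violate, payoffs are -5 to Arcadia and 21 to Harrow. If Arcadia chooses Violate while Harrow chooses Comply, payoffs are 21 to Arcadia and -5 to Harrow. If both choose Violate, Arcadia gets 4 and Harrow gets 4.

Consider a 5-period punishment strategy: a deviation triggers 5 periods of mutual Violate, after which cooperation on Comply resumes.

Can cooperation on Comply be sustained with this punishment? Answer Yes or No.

Yes

IC: δ+…+δ^5 ≥ (21−10)/(10−4) = 11/6.
At δ = 3/4: partial sum = 2.2881 ≥ 1.8333. Cooperation sustainable.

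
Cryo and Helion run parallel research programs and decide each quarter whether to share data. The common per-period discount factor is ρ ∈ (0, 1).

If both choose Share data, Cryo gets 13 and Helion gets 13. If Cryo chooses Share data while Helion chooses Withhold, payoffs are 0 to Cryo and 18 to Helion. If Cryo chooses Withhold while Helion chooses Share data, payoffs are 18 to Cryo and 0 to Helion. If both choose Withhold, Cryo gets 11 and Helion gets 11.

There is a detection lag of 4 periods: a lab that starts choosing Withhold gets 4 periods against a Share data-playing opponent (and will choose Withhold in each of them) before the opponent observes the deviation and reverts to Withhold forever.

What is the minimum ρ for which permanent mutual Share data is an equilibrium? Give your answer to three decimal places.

0.919

The best deviation is to choose Withhold for all 4 undetected periods, earning 18 each, then 11 forever once detected.
Deviation value: 18(1−ρ^4)/(1−ρ) + 11ρ^4/(1−ρ); cooperation value: 13/(1−ρ).
IC: 13 ≥ 18(1−ρ^4) + 11ρ^4 = 18 − 7ρ^4.
So ρ^4 ≥ 5/7, giving ρ ≥ (5/7)^(1/4) ≈ 0.919.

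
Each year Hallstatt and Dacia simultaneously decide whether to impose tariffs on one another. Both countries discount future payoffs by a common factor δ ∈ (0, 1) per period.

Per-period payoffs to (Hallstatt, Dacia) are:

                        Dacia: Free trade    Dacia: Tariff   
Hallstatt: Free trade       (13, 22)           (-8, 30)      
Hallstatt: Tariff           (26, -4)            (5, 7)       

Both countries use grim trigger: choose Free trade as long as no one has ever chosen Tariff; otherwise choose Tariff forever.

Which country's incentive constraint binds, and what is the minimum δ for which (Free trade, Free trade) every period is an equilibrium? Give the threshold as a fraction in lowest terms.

Hallstatt; δ ≥ 13/21

Hallstatt: cooperation gives 13 each period; deviation gives 26 once then 5 forever.
  13/(1−δ) ≥ 26 + 5δ/(1−δ) ⇒ δ ≥ 13/21.
Dacia: cooperation gives 22 each period; deviation gives 30 once then 7 forever.
  δ ≥ 8/23.
Both must hold, so the binding constraint is Hallstatt's: δ ≥ 13/21.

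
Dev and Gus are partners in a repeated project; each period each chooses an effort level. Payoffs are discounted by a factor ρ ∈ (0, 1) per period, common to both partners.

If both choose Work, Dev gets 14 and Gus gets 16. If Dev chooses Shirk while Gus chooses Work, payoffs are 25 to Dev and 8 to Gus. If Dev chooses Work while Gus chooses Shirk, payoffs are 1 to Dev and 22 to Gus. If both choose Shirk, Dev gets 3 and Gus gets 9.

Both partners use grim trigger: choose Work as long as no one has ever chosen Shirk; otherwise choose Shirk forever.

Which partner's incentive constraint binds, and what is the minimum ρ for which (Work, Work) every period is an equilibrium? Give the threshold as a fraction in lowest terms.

Dev; ρ ≥ 1/2

Dev: cooperation gives 14 each period; deviation gives 25 once then 3 forever.
  14/(1−ρ) ≥ 25 + 3ρ/(1−ρ) ⇒ ρ ≥ 11/22 = 1/2.
Gus: cooperation gives 16 each period; deviation gives 22 once then 9 forever.
  ρ ≥ 6/13.
Both must hold, so the binding constraint is Dev's: ρ ≥ 1/2.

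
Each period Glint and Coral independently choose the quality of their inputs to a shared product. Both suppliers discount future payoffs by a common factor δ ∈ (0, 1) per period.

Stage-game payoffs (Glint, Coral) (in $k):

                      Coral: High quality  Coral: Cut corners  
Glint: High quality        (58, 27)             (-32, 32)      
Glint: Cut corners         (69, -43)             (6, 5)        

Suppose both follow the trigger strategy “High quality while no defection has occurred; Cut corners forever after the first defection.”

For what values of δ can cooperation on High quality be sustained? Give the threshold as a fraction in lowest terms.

For Glint: deviation gain 69−58 = 11, per-period punishment loss 58−6 = 52. IC gives δ ≥ 11/63.
For Coral: gain 5, loss 22 per period, so δ ≥ 5/27.
The tighter constraint is Coral's, so cooperation needs δ ≥ 5/27.

5/27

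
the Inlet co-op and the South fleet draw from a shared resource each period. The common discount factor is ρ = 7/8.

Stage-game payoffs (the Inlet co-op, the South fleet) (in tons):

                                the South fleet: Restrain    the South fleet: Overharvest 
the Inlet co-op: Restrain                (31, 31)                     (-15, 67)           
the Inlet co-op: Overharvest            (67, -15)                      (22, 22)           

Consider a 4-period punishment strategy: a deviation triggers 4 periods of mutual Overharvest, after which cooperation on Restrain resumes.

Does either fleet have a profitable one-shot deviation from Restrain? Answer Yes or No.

A one-shot deviation gives 67 now, then 22 for 4 periods, then back to 31.
Gain from deviating: (67−31) today; loss: (31−22) in each of the next 4 periods.
No-deviation condition: (31−22)(ρ+…+ρ^4) ≥ 67−31, i.e. ρ+…+ρ^4 ≥ 4.
At ρ = 7/8: ρ+…+ρ^4 = 2.8967 < 4.0000.
So cooperation is not sustainable.

Yes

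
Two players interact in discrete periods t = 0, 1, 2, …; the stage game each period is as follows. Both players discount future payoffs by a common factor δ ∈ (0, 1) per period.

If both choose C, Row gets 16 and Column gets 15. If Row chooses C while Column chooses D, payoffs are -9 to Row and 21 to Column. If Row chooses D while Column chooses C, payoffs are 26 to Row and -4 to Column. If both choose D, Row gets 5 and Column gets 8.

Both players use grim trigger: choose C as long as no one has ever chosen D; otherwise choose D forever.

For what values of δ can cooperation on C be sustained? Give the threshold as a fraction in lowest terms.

10/21

Row's threshold: (26−16)/(26−5) = 10/21.
Column's threshold: (21−15)/(21−8) = 6/13.
10/21 > 6/13, so Row binds and δ* = 10/21.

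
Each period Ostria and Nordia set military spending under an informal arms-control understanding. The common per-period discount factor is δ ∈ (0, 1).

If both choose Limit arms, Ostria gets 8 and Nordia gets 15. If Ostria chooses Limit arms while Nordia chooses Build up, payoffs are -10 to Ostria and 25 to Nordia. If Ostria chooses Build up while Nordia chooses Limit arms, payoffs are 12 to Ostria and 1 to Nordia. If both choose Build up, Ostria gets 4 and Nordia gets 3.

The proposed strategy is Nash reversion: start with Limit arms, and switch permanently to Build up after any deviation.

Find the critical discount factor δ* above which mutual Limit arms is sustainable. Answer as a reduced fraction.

Ostria: cooperation gives 8 each period; deviation gives 12 once then 4 forever.
  8/(1−δ) ≥ 12 + 4δ/(1−δ) ⇒ δ ≥ 4/8 = 1/2.
Nordia: cooperation gives 15 each period; deviation gives 25 once then 3 forever.
  δ ≥ 10/22 = 5/11.
Both must hold, so the binding constraint is Ostria's: δ ≥ 1/2.

1/2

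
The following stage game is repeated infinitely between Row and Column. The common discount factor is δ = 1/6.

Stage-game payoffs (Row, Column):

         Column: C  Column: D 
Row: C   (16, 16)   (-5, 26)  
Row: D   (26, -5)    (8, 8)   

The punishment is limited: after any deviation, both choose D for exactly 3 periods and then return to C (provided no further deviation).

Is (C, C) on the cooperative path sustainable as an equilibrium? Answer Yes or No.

No

A one-shot deviation gives 26 now, then 8 for 3 periods, then back to 16.
Gain from deviating: (26−16) today; loss: (16−8) in each of the next 3 periods.
No-deviation condition: (16−8)(δ+…+δ^3) ≥ 26−16, i.e. δ+…+δ^3 ≥ 5/4.
At δ = 1/6: δ+…+δ^3 = 0.1991 < 1.2500.
So cooperation is not sustainable.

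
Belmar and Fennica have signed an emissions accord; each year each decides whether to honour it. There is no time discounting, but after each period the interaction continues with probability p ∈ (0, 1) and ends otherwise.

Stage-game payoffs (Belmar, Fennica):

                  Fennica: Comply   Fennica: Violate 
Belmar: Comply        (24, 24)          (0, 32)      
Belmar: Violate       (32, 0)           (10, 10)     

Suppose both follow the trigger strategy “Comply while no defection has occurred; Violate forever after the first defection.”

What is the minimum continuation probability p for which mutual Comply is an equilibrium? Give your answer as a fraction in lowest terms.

With no time discounting, the continuation probability p plays the role of the discount factor.
Grim-trigger IC: 24/(1−p) ≥ 32 + 10p/(1−p) ⇒ p ≥ (32−24)/(32−10) = 4/11.

4/11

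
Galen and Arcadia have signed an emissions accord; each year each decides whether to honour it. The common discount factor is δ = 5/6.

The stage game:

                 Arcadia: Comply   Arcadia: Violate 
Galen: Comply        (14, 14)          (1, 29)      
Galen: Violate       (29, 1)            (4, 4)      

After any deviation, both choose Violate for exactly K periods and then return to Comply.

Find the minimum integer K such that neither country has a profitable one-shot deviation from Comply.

2

IC: δ(1−δ^K)/(1−δ) ≥ (29−14)/(14−4) = 3/2.
With δ = 5/6: need 1 − δ^K ≥ 3/2·(1−5/6)/(5/6), i.e. δ^K ≤ 0.7000.
Since (5/6)^1 = 0.8333 and (5/6)^2 = 0.6944, the smallest such K is 2.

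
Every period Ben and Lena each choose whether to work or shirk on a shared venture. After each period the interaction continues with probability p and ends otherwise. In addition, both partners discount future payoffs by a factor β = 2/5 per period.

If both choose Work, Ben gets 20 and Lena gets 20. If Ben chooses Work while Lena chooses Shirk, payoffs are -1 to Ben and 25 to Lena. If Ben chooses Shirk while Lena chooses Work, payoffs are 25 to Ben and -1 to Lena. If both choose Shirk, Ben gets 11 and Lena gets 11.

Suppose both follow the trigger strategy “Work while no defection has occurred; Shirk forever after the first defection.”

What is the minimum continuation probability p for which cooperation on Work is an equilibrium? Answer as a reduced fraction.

With continuation probability p and discount β, the effective per-period discount factor is βp.
Grim-trigger IC: βp ≥ (25−20)/(25−11) = 5/14.
So p ≥ (5/14)/(2/5) = 25/28.

25/28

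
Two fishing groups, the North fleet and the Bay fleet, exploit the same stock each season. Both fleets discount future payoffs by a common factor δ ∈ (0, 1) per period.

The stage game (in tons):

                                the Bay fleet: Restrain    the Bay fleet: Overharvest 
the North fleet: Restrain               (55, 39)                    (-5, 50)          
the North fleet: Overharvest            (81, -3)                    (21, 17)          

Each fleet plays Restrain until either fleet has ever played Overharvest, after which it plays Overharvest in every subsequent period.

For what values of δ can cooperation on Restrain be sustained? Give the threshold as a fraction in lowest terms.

the North fleet: cooperation gives 55 each period; deviation gives 81 once then 21 forever.
  55/(1−δ) ≥ 81 + 21δ/(1−δ) ⇒ δ ≥ 26/60 = 13/30.
the Bay fleet: cooperation gives 39 each period; deviation gives 50 once then 17 forever.
  δ ≥ 11/33 = 1/3.
Both must hold, so the binding constraint is the North fleet's: δ ≥ 13/30.

13/30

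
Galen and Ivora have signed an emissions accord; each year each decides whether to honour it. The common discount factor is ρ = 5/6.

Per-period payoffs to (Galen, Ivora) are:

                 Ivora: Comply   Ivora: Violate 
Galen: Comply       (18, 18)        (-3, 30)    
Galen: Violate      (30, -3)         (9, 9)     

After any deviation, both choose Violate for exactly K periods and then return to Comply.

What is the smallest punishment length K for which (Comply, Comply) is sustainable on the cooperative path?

2

IC: ρ(1−ρ^K)/(1−ρ) ≥ (30−18)/(18−9) = 4/3.
With ρ = 5/6: need 1 − ρ^K ≥ 4/3·(1−5/6)/(5/6), i.e. ρ^K ≤ 0.7333.
Since (5/6)^1 = 0.8333 and (5/6)^2 = 0.6944, the smallest such K is 2.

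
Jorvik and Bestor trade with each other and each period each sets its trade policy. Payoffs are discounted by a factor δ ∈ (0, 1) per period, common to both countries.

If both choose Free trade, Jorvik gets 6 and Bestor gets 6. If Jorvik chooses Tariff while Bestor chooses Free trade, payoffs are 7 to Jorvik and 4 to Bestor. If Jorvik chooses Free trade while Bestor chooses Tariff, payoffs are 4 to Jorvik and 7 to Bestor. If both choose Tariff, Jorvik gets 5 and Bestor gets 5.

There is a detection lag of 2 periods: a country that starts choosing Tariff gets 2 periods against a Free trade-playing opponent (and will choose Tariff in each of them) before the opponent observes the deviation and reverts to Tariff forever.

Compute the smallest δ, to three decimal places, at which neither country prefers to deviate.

The best deviation is to choose Tariff for all 2 undetected periods, earning 7 each, then 5 forever once detected.
Deviation value: 7(1−δ^2)/(1−δ) + 5δ^2/(1−δ); cooperation value: 6/(1−δ).
IC: 6 ≥ 7(1−δ^2) + 5δ^2 = 7 − 2δ^2.
So δ^2 ≥ 1/2, giving δ ≥ (1/2)^(1/2) ≈ 0.707.

0.707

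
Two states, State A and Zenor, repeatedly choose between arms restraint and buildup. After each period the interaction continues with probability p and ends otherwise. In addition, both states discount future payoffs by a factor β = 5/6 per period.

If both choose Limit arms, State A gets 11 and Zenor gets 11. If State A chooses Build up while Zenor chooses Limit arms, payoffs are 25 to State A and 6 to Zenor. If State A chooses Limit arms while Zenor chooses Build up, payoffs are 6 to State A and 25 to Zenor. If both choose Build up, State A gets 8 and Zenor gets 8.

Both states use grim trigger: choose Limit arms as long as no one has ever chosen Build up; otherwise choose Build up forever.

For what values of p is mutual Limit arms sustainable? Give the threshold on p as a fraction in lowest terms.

84/85

With continuation probability p and discount β, the effective per-period discount factor is βp.
Grim-trigger IC: βp ≥ (25−11)/(25−8) = 14/17.
So p ≥ (14/17)/(5/6) = 84/85.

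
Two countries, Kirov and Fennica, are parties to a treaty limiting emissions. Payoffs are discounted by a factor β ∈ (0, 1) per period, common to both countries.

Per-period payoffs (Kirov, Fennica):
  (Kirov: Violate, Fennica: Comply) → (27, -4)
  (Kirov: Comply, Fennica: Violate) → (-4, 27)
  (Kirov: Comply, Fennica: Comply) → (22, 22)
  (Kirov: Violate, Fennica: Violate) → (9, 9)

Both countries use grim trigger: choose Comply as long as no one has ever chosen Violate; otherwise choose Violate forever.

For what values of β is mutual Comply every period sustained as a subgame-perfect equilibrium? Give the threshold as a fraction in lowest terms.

5/18

One-period gain from deviating is 27 − 22 = 5. The loss is 22 − 9 = 13 in every subsequent period, with present value 13·β/(1−β).
Deviation is unprofitable when 13·β/(1−β) ≥ 5, i.e. β/(1−β) ≥ 5/13.
Equivalently β ≥ 5/(5+13) = 5/18.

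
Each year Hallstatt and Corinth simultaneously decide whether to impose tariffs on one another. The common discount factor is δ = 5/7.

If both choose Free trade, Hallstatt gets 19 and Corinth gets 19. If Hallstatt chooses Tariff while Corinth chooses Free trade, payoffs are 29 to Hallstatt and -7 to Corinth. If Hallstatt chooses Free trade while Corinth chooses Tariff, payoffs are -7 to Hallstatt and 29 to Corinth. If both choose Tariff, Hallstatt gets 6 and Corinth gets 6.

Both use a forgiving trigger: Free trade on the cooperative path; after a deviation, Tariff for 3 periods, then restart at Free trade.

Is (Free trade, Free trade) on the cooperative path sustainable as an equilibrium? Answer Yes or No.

Comparing payoff streams over the 4 periods until play realigns: cooperate → 19(1+δ+…+δ^3); deviate → 29 + 6(δ+…+δ^3).
Cooperation is sustained iff (19−6)(δ+…+δ^3) ≥ 29−19.
δ+…+δ^3 = 5/7·(1−(5/7)^3)/(1−5/7) = 1.5889, and (29−19)/(19−6) = 0.7692.
1.5889 ≥ 0.7692, so cooperation is sustainable.

Yes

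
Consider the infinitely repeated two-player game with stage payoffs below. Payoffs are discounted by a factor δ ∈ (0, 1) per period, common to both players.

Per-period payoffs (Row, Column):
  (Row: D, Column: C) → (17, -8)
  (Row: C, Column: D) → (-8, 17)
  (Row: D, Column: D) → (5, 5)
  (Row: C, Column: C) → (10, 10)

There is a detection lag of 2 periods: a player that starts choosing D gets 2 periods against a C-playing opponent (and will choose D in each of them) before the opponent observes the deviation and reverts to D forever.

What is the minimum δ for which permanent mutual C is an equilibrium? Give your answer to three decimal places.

0.764

Deviating for the 2 undetected periods gains 17−10 = 7 per period over cooperation, then loses 10−5 = 5 per period forever once punishment starts.
Gain: 7(1 + δ + … + δ^1); loss: 5·δ^2/(1−δ).
No profitable deviation ⇔ 7(1−δ^2) ≤ 5·δ^2, i.e. δ^2 ≥ 7/(7+5) = 7/12.
Hence δ ≥ (7/12)^(1/2) ≈ 0.764.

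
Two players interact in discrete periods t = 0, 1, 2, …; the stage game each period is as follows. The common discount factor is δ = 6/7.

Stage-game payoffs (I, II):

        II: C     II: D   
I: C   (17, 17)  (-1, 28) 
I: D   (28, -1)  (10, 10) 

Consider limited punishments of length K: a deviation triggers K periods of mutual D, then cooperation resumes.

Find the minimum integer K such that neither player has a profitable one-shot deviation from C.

2

IC: δ(1−δ^K)/(1−δ) ≥ (28−17)/(17−10) = 11/7.
With δ = 6/7: need 1 − δ^K ≥ 11/7·(1−6/7)/(6/7), i.e. δ^K ≤ 0.7381.
Since (6/7)^1 = 0.8571 and (6/7)^2 = 0.7347, the smallest such K is 2.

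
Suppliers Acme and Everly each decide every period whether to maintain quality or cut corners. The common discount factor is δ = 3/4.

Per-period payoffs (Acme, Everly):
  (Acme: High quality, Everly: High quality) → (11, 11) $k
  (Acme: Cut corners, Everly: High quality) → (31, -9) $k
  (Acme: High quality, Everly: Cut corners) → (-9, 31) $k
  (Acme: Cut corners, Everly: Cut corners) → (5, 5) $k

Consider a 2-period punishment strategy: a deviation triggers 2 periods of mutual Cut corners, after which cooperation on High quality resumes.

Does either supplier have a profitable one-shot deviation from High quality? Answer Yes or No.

Yes

Comparing payoff streams over the 3 periods until play realigns: cooperate → 11(1+δ+…+δ^2); deviate → 31 + 5(δ+…+δ^2).
Cooperation is sustained iff (11−5)(δ+…+δ^2) ≥ 31−11.
δ+…+δ^2 = 3/4·(1−(3/4)^2)/(1−3/4) = 1.3125, and (31−11)/(11−5) = 3.3333.
1.3125 < 3.3333, so cooperation is not sustainable.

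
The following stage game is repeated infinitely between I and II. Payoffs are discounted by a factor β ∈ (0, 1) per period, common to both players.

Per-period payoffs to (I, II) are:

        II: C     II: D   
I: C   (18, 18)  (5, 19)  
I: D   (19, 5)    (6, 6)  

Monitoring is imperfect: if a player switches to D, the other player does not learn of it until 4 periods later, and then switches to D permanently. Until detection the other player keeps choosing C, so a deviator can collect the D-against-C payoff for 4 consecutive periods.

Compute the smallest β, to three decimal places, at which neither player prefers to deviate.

Deviating for the 4 undetected periods gains 19−18 = 1 per period over cooperation, then loses 18−6 = 12 per period forever once punishment starts.
Gain: 1(1 + β + … + β^3); loss: 12·β^4/(1−β).
No profitable deviation ⇔ 1(1−β^4) ≤ 12·β^4, i.e. β^4 ≥ 1/(1+12) = 1/13.
Hence β ≥ (1/13)^(1/4) ≈ 0.527.

0.527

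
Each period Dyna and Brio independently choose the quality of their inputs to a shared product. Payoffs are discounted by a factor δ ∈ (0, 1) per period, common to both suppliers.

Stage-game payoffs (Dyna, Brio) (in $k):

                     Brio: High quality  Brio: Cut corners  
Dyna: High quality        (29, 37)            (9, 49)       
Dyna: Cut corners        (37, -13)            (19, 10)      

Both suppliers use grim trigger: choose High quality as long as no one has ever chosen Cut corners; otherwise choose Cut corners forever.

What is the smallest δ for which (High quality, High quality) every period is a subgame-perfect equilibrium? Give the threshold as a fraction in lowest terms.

Dyna's threshold: (37−29)/(37−19) = 4/9.
Brio's threshold: (49−37)/(49−10) = 4/13.
4/9 > 4/13, so Dyna binds and δ* = 4/9.

4/9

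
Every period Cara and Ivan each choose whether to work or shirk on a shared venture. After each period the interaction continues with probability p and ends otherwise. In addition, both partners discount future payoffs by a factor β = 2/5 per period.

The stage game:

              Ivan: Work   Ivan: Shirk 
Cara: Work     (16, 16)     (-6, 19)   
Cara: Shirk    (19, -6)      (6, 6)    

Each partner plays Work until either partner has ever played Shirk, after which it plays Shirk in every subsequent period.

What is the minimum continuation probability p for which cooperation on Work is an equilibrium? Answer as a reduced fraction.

With continuation probability p and discount β, the effective per-period discount factor is βp.
Grim-trigger IC: βp ≥ (19−16)/(19−6) = 3/13.
So p ≥ (3/13)/(2/5) = 15/26.

15/26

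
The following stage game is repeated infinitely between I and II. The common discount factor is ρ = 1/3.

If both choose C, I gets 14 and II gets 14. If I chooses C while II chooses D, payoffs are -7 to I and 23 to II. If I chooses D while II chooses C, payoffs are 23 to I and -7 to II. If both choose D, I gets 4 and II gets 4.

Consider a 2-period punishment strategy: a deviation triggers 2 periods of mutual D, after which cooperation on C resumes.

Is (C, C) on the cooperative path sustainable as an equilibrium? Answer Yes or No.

Comparing payoff streams over the 3 periods until play realigns: cooperate → 14(1+ρ+…+ρ^2); deviate → 23 + 4(ρ+…+ρ^2).
Cooperation is sustained iff (14−4)(ρ+…+ρ^2) ≥ 23−14.
ρ+…+ρ^2 = 1/3·(1−(1/3)^2)/(1−1/3) = 0.4444, and (23−14)/(14−4) = 0.9000.
0.4444 < 0.9000, so cooperation is not sustainable.

No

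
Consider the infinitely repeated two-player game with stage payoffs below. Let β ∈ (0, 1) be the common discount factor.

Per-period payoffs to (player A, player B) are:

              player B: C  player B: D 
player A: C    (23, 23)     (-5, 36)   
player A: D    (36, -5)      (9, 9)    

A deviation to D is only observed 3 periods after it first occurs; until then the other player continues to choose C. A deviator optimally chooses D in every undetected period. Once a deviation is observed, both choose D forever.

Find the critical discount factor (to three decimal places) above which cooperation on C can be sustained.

Deviating for the 3 undetected periods gains 36−23 = 13 per period over cooperation, then loses 23−9 = 14 per period forever once punishment starts.
Gain: 13(1 + β + … + β^2); loss: 14·β^3/(1−β).
No profitable deviation ⇔ 13(1−β^3) ≤ 14·β^3, i.e. β^3 ≥ 13/(13+14) = 13/27.
Hence β ≥ (13/27)^(1/3) ≈ 0.784.

0.784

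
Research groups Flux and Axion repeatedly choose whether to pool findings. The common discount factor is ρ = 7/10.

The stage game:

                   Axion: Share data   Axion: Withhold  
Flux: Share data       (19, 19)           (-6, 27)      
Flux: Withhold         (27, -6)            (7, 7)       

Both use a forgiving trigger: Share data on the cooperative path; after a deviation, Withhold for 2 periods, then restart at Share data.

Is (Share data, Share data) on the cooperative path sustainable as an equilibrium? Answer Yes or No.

Yes

Comparing payoff streams over the 3 periods until play realigns: cooperate → 19(1+ρ+…+ρ^2); deviate → 27 + 7(ρ+…+ρ^2).
Cooperation is sustained iff (19−7)(ρ+…+ρ^2) ≥ 27−19.
ρ+…+ρ^2 = 7/10·(1−(7/10)^2)/(1−7/10) = 1.1900, and (27−19)/(19−7) = 0.6667.
1.1900 ≥ 0.6667, so cooperation is sustainable.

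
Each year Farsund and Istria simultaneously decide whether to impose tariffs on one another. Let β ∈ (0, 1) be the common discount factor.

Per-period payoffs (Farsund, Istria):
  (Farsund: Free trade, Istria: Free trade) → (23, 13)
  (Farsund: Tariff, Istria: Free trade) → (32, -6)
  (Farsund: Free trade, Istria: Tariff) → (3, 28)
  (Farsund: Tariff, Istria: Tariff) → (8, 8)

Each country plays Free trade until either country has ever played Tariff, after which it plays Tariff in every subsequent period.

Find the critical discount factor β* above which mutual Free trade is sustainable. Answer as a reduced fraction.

3/4

For Farsund: deviation gain 32−23 = 9, per-period punishment loss 23−8 = 15. IC gives β ≥ 9/24 = 3/8.
For Istria: gain 15, loss 5 per period, so β ≥ 15/20 = 3/4.
The tighter constraint is Istria's, so cooperation needs β ≥ 3/4.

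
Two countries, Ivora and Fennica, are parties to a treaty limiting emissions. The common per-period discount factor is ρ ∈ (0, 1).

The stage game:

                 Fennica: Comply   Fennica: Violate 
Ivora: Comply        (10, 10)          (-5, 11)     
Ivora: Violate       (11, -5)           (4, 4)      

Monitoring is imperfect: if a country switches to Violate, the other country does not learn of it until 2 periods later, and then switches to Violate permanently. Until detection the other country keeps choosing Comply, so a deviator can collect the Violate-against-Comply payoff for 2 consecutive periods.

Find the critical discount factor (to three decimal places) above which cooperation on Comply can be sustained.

A deviator earns 11 for 2 periods, then 4 forever; cooperating earns 10 forever. Multiplying the IC by (1−ρ):
10 ≥ 11(1−ρ^2) + 4ρ^2, so 7·ρ^2 ≥ 1 and ρ^2 ≥ 1/7.
ρ ≥ (1/7)^(1/2) ≈ 0.378.

0.378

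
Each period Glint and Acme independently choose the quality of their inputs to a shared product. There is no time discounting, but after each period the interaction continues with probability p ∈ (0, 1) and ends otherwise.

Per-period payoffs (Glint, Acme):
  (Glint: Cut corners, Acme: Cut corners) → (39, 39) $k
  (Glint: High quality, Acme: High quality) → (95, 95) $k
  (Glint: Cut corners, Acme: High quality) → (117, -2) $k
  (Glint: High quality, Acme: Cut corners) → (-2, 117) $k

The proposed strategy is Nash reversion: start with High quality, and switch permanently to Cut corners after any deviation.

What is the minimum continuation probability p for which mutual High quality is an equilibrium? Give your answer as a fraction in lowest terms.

Expected cooperation value is 95 + p·95 + p²·95 + … = 95/(1−p); deviation gives 117 + p·39/(1−p).
95 ≥ 117(1−p) + 39p ⇒ 78p ≥ 22 ⇒ p ≥ 22/78 = 11/39.

11/39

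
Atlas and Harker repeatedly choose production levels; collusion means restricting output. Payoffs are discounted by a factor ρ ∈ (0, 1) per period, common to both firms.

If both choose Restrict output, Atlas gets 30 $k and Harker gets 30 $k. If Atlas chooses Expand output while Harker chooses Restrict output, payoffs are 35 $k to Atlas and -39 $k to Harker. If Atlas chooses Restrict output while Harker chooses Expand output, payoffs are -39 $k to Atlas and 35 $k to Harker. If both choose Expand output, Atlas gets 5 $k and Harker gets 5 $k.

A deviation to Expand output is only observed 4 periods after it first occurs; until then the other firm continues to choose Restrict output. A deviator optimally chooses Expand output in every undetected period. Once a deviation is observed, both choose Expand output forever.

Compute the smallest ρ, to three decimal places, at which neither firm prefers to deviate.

0.639

A deviator earns 35 for 4 periods, then 5 forever; cooperating earns 30 forever. Multiplying the IC by (1−ρ):
30 ≥ 35(1−ρ^4) + 5ρ^4, so 30·ρ^4 ≥ 5 and ρ^4 ≥ 1/6.
ρ ≥ (1/6)^(1/4) ≈ 0.639.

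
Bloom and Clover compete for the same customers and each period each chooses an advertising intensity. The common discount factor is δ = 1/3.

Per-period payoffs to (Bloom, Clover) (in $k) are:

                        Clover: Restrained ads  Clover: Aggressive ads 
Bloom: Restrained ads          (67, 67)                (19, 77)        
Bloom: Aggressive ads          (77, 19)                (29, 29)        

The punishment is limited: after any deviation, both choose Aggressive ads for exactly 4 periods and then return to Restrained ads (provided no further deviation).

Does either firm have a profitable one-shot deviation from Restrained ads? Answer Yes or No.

Comparing payoff streams over the 5 periods until play realigns: cooperate → 67(1+δ+…+δ^4); deviate → 77 + 29(δ+…+δ^4).
Cooperation is sustained iff (67−29)(δ+…+δ^4) ≥ 77−67.
δ+…+δ^4 = 1/3·(1−(1/3)^4)/(1−1/3) = 0.4938, and (77−67)/(67−29) = 0.2632.
0.4938 ≥ 0.2632, so cooperation is sustainable.

No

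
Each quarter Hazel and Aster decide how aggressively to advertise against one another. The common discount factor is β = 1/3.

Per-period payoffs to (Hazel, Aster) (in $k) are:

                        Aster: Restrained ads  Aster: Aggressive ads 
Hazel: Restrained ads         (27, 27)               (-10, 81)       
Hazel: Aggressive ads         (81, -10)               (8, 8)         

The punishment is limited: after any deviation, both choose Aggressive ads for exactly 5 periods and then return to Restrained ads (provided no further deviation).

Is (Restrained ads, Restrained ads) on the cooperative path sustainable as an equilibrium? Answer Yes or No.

No

A one-shot deviation gives 81 now, then 8 for 5 periods, then back to 27.
Gain from deviating: (81−27) today; loss: (27−8) in each of the next 5 periods.
No-deviation condition: (27−8)(β+…+β^5) ≥ 81−27, i.e. β+…+β^5 ≥ 54/19.
At β = 1/3: β+…+β^5 = 0.4979 < 2.8421.
So cooperation is not sustainable.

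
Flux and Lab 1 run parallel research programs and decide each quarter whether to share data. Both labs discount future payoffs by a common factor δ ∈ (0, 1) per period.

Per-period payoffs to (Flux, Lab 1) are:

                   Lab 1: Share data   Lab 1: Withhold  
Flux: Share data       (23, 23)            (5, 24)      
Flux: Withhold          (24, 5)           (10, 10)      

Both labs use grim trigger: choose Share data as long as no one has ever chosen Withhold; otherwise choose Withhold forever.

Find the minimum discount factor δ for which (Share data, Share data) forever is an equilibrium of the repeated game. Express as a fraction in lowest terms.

1/14

Cooperation forever yields 23 each period: 23/(1−δ).
Deviating yields 24 once, then 10 forever: 24 + 10δ/(1−δ).
No profitable deviation requires 23/(1−δ) ≥ 24 + 10δ/(1−δ).
Multiplying by (1−δ): 23 ≥ 24(1−δ) + 10δ = 24 − 14δ.
So 14δ ≥ 1, i.e. δ ≥ 1/14.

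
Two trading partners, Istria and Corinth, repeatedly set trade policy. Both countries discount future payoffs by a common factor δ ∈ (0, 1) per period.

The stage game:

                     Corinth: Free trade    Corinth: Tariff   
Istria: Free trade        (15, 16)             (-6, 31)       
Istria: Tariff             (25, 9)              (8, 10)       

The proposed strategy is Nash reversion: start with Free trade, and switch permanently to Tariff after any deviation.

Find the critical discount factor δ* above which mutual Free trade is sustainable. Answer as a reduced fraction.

Istria's threshold: (25−15)/(25−8) = 10/17.
Corinth's threshold: (31−16)/(31−10) = 5/7.
10/17 < 5/7, so Corinth binds and δ* = 5/7.

5/7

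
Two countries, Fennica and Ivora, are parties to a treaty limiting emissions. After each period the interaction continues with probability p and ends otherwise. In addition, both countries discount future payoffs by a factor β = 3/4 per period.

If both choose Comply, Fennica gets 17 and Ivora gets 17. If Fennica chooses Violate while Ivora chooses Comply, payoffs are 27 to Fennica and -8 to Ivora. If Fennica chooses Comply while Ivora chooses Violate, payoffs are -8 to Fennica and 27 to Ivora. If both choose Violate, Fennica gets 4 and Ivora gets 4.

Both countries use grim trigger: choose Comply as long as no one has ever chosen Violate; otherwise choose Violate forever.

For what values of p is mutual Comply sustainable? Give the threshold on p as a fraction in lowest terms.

40/69

Expected continuation weight on next period's payoff is β·p = 3/4·p, which plays the role of the discount factor.
Cooperation requires 3/4·p ≥ (27−17)/(27−4) = 10/23, hence p ≥ 40/69.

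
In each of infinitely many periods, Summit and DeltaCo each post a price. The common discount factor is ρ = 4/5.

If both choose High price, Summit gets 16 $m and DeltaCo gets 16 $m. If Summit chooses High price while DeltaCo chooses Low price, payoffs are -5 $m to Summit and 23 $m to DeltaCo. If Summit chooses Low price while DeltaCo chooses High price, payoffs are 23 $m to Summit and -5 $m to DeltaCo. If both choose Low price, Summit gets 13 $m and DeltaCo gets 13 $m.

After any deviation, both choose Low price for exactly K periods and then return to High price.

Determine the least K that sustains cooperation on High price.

4

IC: ρ(1−ρ^K)/(1−ρ) ≥ (23−16)/(16−13) = 7/3.
With ρ = 4/5: need 1 − ρ^K ≥ 7/3·(1−4/5)/(4/5), i.e. ρ^K ≤ 0.4167.
Since (4/5)^3 = 0.5120 and (4/5)^4 = 0.4096, the smallest such K is 4.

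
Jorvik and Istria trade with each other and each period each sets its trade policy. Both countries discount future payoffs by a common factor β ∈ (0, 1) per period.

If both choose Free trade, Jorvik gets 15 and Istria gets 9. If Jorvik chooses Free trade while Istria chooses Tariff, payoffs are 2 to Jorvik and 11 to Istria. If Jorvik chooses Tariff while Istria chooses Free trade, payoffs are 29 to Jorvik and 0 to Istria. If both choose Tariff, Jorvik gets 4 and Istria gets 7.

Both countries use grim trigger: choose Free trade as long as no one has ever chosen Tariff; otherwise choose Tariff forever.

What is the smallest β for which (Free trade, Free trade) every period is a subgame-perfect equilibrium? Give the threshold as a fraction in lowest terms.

14/25

Jorvik's threshold: (29−15)/(29−4) = 14/25.
Istria's threshold: (11−9)/(11−7) = 1/2.
14/25 > 1/2, so Jorvik binds and β* = 14/25.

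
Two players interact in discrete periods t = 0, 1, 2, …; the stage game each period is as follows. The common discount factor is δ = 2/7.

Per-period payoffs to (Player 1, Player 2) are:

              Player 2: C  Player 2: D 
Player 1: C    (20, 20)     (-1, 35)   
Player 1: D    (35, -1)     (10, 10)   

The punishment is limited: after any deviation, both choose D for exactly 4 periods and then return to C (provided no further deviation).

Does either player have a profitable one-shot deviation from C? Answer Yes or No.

IC: δ+…+δ^4 ≥ (35−20)/(20−10) = 3/2.
At δ = 2/7: partial sum = 0.3973 < 1.5000. Cooperation not sustainable.

Yes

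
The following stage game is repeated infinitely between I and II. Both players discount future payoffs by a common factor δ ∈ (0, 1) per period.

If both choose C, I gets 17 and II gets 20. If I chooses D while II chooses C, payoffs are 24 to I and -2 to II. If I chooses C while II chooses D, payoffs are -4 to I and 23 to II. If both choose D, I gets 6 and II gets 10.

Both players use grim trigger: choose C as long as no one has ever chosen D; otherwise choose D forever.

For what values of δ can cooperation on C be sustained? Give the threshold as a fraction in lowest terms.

7/18

I's threshold: (24−17)/(24−6) = 7/18.
II's threshold: (23−20)/(23−10) = 3/13.
7/18 > 3/13, so I binds and δ* = 7/18.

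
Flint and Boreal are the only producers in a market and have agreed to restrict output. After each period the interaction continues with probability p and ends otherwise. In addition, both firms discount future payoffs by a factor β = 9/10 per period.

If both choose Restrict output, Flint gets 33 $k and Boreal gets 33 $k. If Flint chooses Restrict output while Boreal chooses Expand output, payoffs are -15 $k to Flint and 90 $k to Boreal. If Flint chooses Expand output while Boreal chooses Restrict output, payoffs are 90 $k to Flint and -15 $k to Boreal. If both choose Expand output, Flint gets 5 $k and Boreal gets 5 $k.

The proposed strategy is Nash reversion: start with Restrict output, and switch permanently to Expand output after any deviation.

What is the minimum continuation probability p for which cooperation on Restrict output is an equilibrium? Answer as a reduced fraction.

38/51

Expected continuation weight on next period's payoff is β·p = 9/10·p, which plays the role of the discount factor.
Cooperation requires 9/10·p ≥ (90−33)/(90−5) = 57/85, hence p ≥ 38/51.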